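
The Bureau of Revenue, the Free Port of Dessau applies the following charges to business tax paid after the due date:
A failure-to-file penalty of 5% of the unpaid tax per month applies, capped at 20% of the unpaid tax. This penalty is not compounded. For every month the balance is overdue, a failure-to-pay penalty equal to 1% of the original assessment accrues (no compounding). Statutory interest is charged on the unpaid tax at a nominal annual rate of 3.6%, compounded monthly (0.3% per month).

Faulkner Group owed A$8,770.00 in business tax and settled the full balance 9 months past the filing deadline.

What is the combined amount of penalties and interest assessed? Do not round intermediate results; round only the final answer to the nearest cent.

A$2,782.95

Failure-to-file: 9 × 5% × A$8,770.00 = A$3,946.50, capped at 20% × A$8,770.00 = A$1,754.00
Failure-to-pay penalty: 9 × 1% × A$8,770.00 = A$789.30
Interest: A$8,770.00 × ((1 + 0.003)^9 − 1) = A$8,770.00 × 0.0273263… = A$239.6515…
Penalties + interest = A$2,543.3000 + A$239.6515… = A$2,782.95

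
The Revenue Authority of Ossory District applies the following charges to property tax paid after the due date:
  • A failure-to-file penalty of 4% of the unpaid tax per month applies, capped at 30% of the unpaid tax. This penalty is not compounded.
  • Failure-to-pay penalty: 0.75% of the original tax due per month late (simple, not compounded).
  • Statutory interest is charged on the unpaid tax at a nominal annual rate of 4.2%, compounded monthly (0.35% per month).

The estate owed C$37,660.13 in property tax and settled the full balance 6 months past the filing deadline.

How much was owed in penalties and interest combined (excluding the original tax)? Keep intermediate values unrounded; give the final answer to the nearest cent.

Failure-to-file: 6 × 4% × C$37,660.13 = C$9,038.43… (under the 30% cap)
Failure-to-pay penalty: 6 × 0.75% × C$37,660.13 = C$1,694.71…
Interest: C$37,660.13 × ((1 + 0.0035)^6 − 1) = C$37,660.13 × 0.0211846… = C$797.8152…
Penalties + interest = C$10,733.1371… + C$797.8152… = C$11,530.95

C$11,530.95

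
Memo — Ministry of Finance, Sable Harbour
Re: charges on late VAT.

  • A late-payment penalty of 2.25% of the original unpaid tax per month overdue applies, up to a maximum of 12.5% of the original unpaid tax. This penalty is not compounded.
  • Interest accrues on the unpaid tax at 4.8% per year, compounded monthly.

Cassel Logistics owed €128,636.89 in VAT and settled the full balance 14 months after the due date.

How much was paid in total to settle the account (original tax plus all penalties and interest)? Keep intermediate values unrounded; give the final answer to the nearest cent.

€152,110.49

Penalty (uncapped): 14 × 2.25% × €128,636.89 = €40,520.62…; cap = 12.5% × €128,636.89 = €16,079.61… → penalty = €16,079.61…
Interest (4.8%/yr ÷ 12 = 0.4%/month): €128,636.89 × ((1 + 0.004)^14 − 1) = €7,393.9911…
Total = €128,636.89 + €16,079.6113… + €7,393.9911… = €152,110.49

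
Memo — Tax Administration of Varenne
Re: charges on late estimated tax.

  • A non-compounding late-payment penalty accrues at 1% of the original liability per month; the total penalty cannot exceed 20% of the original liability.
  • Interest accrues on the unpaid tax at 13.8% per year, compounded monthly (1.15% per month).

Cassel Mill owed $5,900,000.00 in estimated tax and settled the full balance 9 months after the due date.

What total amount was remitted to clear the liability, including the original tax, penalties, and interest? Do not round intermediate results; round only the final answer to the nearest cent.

$7,070,506.80

Penalty: 9 × 1% × $5,900,000.00 = $531,000.00 (below the 20% cap of $1,180,000.00)
Interest: $5,900,000.00 × ((1 + 0.0115)^9 − 1) = $5,900,000.00 × 0.1083910… = $639,506.7984…
Total = $5,900,000.00 + $531,000.0000 + $639,506.7984… = $7,070,506.80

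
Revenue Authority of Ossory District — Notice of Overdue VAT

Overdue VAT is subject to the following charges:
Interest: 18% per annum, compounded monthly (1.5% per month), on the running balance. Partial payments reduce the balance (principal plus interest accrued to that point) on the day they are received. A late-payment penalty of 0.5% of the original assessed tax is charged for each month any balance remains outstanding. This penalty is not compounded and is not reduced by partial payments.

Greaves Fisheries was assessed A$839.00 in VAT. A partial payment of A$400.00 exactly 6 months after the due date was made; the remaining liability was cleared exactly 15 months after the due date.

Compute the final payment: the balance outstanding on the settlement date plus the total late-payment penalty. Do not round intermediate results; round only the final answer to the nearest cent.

Balance at month 6: A$839.0000 × (1 + 0.015)^6 = A$917.3989…
After A$400.00 payment: A$917.3989… − A$400.00 = A$517.3989…
Balance at month 15: A$517.3989… × (1 + 0.015)^9 = A$591.5887…
Penalty: 15 × 0.5% × A$839.00 = A$62.93…
Final settlement = outstanding balance + penalty = A$591.5887… + A$62.93… = A$654.51

A$654.51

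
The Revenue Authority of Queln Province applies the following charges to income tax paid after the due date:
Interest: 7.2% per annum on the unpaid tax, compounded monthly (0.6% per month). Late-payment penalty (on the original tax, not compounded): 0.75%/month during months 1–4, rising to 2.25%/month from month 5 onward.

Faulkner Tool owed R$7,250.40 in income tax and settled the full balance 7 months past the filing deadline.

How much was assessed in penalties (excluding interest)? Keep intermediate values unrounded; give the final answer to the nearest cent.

Penalty, months 1–4: 4 × 0.75% × R$7,250.40 = R$217.51…
Penalty, months 5–7: 3 × 2.25% × R$7,250.40 = R$489.40…
Total penalty = R$217.51… + R$489.40… = R$706.91

R$706.91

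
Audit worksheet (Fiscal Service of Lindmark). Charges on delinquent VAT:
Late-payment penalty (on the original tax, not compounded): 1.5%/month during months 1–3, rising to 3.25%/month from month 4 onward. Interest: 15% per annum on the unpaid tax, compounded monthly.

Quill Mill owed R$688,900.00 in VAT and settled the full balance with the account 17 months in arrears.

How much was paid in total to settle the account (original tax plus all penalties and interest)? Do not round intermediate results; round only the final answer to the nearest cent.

Penalty, months 1–3: 3 × 1.5% × R$688,900.00 = R$31,000.50
Penalty, months 4–17: 14 × 3.25% × R$688,900.00 = R$313,449.50
Interest (15%/yr ÷ 12 = 1.25%/month): R$688,900.00 × ((1 + 0.0125)^17 − 1) = R$161,986.6833…
Total = R$688,900.00 + R$344,450.0000 + R$161,986.6833… = R$1,195,336.68

R$1,195,336.68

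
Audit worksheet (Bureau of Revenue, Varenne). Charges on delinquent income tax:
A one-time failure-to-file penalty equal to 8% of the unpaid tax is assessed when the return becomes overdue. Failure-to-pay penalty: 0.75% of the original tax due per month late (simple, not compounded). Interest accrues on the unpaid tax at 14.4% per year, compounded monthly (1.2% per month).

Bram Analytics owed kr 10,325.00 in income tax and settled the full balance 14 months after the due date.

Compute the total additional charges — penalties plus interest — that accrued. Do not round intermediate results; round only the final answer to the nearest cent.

Failure-to-file penalty: 8% × kr 10,325.00 = kr 826.00
Failure-to-pay penalty = 0.75% × kr 10,325.00 × 14 mo = kr 1,084.13…
Interest: kr 10,325.00 × ((1 + 0.012)^14 − 1) = kr 10,325.00 × 0.1817543… = kr 1,876.6127…
Penalties + interest = kr 1,910.1250 + kr 1,876.6127… = kr 3,786.74

kr 3,786.74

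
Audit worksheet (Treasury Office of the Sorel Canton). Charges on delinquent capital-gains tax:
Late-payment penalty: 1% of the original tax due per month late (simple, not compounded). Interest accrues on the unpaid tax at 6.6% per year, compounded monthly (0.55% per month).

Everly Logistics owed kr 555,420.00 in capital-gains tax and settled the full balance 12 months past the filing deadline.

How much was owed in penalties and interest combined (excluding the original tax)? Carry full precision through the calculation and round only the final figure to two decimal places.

Late-payment penalty: 12 × 1% × kr 555,420.00 = kr 66,650.40
Interest: kr 555,420.00 × ((1 + 0.0055)^12 − 1) = kr 555,420.00 × 0.0680336… = kr 37,787.1996…
Penalties + interest = kr 66,650.4000 + kr 37,787.1996… = kr 104,437.60

kr 104,437.60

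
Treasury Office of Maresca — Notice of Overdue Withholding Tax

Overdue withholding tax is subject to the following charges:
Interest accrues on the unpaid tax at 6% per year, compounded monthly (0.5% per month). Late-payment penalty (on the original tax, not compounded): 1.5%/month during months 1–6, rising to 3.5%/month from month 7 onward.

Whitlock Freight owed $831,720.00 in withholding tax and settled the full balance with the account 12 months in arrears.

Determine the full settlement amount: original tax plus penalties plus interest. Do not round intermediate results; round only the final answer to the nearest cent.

$1,132,534.67

Penalty, months 1–6: 6 × 1.5% × $831,720.00 = $74,854.80
Penalty, months 7–12: 6 × 3.5% × $831,720.00 = $174,661.20
Interest: $831,720.00 × ((1 + 0.005)^12 − 1) = $831,720.00 × 0.0616778… = $51,298.6697…
Total = $831,720.00 + $249,516.0000 + $51,298.6697… = $1,132,534.67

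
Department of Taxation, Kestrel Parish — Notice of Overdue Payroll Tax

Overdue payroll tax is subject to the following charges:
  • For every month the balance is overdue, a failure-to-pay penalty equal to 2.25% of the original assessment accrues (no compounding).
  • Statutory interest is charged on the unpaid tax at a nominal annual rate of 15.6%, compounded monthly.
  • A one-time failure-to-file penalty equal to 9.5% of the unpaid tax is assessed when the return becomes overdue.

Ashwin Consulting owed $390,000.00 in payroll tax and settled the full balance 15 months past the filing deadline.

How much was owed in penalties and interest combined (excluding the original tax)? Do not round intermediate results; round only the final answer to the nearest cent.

$252,051.06

Failure-to-file penalty: 9.5% × $390,000.00 = $37,050.00
Failure-to-pay penalty: 15 × 2.25% × $390,000.00 = $131,625.00
Interest (15.6%/yr ÷ 12 = 1.3%/month): $390,000.00 × ((1 + 0.013)^15 − 1) = $83,376.0565…
Penalties + interest = $168,675.0000 + $83,376.0565… = $252,051.06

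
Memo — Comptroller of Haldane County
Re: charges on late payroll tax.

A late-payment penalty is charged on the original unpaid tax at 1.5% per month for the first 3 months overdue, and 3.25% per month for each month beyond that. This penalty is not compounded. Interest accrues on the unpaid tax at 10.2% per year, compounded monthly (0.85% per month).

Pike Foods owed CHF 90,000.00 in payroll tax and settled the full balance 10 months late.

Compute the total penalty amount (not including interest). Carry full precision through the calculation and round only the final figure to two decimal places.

Penalty, months 1–3: 3 × 1.5% × CHF 90,000.00 = CHF 4,050.00
Penalty, months 4–10: 7 × 3.25% × CHF 90,000.00 = CHF 20,475.00
Total penalty = CHF 4,050.00 + CHF 20,475.00 = CHF 24,525.00

CHF 24,525.00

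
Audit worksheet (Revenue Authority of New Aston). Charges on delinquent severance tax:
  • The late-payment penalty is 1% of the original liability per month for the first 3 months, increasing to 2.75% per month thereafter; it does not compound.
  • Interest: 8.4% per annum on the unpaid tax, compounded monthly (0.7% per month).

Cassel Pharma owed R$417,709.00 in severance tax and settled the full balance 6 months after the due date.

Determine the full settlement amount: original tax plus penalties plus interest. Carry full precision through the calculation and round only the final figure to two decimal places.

Penalty, months 1–3: 3 × 1% × R$417,709.00 = R$12,531.27
Penalty, months 4–6: 3 × 2.75% × R$417,709.00 = R$34,460.99…
Interest: R$417,709.00 × ((1 + 0.007)^6 − 1) = R$417,709.00 × 0.0427419… = R$17,853.6747…
Total = R$417,709.00 + R$46,992.2625 + R$17,853.6747… = R$482,554.94

R$482,554.94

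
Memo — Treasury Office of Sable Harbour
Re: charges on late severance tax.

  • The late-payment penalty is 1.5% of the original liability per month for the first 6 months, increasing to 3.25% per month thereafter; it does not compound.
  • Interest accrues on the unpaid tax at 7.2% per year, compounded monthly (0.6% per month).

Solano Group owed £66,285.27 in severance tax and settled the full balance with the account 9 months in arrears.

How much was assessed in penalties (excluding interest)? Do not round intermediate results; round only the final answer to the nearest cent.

Penalty, months 1–6: 6 × 1.5% × £66,285.27 = £5,965.67…
Penalty, months 7–9: 3 × 3.25% × £66,285.27 = £6,462.81…
Total penalty = £5,965.67… + £6,462.81… = £12,428.49

£12,428.49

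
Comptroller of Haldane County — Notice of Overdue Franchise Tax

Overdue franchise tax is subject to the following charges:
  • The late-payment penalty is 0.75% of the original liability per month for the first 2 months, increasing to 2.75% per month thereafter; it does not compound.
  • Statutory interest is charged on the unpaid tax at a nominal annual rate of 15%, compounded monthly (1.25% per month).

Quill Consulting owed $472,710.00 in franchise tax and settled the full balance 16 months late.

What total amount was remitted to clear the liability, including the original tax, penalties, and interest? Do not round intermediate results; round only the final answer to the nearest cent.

$765,737.99

Penalty, months 1–2: 2 × 0.75% × $472,710.00 = $7,090.65
Penalty, months 3–16: 14 × 2.75% × $472,710.00 = $181,993.35
Interest: $472,710.00 × ((1 + 0.0125)^16 − 1) = $472,710.00 × 0.2198895… = $103,943.9881…
Total = $472,710.00 + $189,084.0000 + $103,943.9881… = $765,737.99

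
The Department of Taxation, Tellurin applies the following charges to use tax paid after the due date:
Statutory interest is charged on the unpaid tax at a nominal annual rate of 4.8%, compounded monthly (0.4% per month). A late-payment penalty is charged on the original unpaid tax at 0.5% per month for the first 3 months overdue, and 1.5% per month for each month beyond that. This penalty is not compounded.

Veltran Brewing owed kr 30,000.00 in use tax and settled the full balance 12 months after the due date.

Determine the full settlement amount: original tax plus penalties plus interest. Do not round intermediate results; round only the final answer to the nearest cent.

kr 35,972.11

Penalty, months 1–3: 3 × 0.5% × kr 30,000.00 = kr 450.00
Penalty, months 4–12: 9 × 1.5% × kr 30,000.00 = kr 4,050.00
Interest: kr 30,000.00 × ((1 + 0.004)^12 − 1) = kr 30,000.00 × 0.0490702… = kr 1,472.1062…
Total = kr 30,000.00 + kr 4,500.0000 + kr 1,472.1062… = kr 35,972.11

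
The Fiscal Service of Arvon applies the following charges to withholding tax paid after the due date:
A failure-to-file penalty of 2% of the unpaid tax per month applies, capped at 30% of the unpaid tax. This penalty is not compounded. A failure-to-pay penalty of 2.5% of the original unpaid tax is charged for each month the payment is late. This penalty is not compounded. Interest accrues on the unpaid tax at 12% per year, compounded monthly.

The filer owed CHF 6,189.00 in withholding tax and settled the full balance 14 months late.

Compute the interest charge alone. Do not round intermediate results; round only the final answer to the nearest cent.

Interest (12%/yr ÷ 12 = 1%/month): CHF 6,189.00 × ((1 + 0.01)^14 − 1) = CHF 925.0959…

CHF 925.10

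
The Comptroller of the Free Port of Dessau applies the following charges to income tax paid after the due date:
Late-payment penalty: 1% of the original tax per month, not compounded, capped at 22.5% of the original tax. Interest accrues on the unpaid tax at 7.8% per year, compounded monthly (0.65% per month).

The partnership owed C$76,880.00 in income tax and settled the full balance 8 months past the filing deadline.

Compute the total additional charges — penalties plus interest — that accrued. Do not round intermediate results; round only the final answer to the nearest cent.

Penalty: 8 × 1% × C$76,880.00 = C$6,150.40 (below the 22.5% cap of C$17,298.00)
Interest: C$76,880.00 × ((1 + 0.0065)^8 − 1) = C$76,880.00 × 0.0531985… = C$4,089.9010…
Penalties + interest = C$6,150.4000 + C$4,089.9010… = C$10,240.30

C$10,240.30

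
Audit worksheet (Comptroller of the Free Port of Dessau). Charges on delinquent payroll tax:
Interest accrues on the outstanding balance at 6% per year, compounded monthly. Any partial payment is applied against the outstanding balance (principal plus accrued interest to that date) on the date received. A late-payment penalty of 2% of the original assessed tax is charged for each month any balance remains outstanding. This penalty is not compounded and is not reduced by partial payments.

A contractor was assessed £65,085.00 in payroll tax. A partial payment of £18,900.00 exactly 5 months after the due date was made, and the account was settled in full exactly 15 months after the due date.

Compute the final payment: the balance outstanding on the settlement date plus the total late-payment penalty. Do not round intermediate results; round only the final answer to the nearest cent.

£69,799.93

Monthly rate = 6% ÷ 12 = 0.5%
Balance at month 5: £65,085.0000 × (1 + 0.005)^5 = £66,728.4778…
After £18,900.00 payment: £66,728.4778… − £18,900.00 = £47,828.4778…
Balance at month 15: £47,828.4778… × (1 + 0.005)^10 = £50,274.4325…
Penalty: 15 × 2% × £65,085.00 = £19,525.50
Final settlement = outstanding balance + penalty = £50,274.4325… + £19,525.50 = £69,799.93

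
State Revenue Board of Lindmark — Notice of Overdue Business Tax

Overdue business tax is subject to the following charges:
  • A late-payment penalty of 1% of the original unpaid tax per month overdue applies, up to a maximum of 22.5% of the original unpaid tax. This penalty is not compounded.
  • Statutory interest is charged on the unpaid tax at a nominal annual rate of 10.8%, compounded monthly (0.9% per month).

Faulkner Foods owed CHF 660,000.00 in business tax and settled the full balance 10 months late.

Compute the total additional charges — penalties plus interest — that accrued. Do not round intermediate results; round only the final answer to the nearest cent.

Penalty: 10 × 1% × CHF 660,000.00 = CHF 66,000.00 (below the 22.5% cap of CHF 148,500.00)
Interest: CHF 660,000.00 × ((1 + 0.009)^10 − 1) = CHF 660,000.00 × 0.0937339… = CHF 61,864.3560…
Penalties + interest = CHF 66,000.0000 + CHF 61,864.3560… = CHF 127,864.36

CHF 127,864.36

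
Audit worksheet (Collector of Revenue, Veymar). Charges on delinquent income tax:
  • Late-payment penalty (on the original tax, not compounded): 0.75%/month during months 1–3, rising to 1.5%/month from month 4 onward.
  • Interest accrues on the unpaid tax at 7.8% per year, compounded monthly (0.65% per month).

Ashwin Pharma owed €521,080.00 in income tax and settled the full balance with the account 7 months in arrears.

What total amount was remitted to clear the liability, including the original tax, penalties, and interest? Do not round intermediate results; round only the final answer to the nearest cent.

€588,245.61

Penalty, months 1–3: 3 × 0.75% × €521,080.00 = €11,724.30
Penalty, months 4–7: 4 × 1.5% × €521,080.00 = €31,264.80
Interest: €521,080.00 × ((1 + 0.0065)^7 − 1) = €521,080.00 × 0.0463969… = €24,176.5095…
Total = €521,080.00 + €42,989.1000 + €24,176.5095… = €588,245.61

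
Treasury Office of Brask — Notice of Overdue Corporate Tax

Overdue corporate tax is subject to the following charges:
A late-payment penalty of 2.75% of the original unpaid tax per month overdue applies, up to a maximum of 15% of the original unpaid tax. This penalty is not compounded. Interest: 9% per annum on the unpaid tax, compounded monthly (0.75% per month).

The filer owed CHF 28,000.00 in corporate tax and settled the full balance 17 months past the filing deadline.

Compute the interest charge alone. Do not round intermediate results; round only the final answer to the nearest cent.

Interest: CHF 28,000.00 × ((1 + 0.0075)^17 − 1) = CHF 28,000.00 × 0.1354446… = CHF 3,792.4475…

CHF 3,792.45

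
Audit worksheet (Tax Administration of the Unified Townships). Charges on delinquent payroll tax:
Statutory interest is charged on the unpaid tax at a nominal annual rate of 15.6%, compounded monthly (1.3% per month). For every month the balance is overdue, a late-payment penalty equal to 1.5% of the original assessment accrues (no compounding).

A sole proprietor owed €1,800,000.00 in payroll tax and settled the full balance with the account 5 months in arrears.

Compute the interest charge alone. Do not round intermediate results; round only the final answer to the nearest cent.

Interest: €1,800,000.00 × ((1 + 0.013)^5 − 1) = €1,800,000.00 × 0.0667121… = €120,081.8037…

€120,081.80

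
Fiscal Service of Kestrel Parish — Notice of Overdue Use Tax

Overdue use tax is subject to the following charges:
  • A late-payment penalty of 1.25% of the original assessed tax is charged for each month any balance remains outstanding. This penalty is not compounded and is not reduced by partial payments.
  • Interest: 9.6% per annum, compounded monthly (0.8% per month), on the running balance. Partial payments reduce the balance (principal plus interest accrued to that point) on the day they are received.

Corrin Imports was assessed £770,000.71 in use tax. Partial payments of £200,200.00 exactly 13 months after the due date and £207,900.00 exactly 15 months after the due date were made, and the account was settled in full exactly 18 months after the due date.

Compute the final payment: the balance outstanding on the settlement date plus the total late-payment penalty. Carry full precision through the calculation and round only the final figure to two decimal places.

Balance at month 13: £770,000.7100 × (1 + 0.008)^13 = £854,039.6680…
After £200,200.00 payment: £854,039.6680… − £200,200.00 = £653,839.6680…
Balance at month 15: £653,839.6680… × (1 + 0.008)^2 = £664,342.9484…
After £207,900.00 payment: £664,342.9484… − £207,900.00 = £456,442.9484…
Balance at month 18: £456,442.9484… × (1 + 0.008)^3 = £467,485.4499…
Penalty: 18 × 1.25% × £770,000.71 = £173,250.16…
Final settlement = outstanding balance + penalty = £467,485.4499… + £173,250.16… = £640,735.61

£640,735.61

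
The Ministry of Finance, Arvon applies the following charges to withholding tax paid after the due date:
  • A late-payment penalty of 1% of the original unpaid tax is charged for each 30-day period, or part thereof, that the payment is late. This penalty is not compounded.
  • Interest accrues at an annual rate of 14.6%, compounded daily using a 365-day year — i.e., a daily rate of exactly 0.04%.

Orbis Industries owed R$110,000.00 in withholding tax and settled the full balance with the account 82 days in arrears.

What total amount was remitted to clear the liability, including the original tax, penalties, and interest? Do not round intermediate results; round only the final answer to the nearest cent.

Penalty periods: ⌈82/30⌉ = 3; penalty = 3 × 1% × R$110,000.00 = R$3,300.00
Interest: R$110,000.00 × ((1 + 0.0004)^82 − 1) = R$110,000.00 × 0.03333707… = R$3,667.0780…
Total = R$110,000.00 + R$3,300.0000 + R$3,667.0780… = R$116,967.08

R$116,967.08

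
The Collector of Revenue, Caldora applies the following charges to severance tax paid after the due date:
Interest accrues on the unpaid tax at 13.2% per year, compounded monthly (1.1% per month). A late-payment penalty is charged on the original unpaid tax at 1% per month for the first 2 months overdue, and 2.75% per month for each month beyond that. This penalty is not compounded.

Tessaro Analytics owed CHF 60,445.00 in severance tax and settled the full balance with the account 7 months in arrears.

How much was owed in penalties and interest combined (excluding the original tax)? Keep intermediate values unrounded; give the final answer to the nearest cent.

Penalty, months 1–2: 2 × 1% × CHF 60,445.00 = CHF 1,208.90
Penalty, months 3–7: 5 × 2.75% × CHF 60,445.00 = CHF 8,311.19…
Interest: CHF 60,445.00 × ((1 + 0.011)^7 − 1) = CHF 60,445.00 × 0.0795881… = CHF 4,810.7028…
Penalties + interest = CHF 9,520.0875 + CHF 4,810.7028… = CHF 14,330.79

CHF 14,330.79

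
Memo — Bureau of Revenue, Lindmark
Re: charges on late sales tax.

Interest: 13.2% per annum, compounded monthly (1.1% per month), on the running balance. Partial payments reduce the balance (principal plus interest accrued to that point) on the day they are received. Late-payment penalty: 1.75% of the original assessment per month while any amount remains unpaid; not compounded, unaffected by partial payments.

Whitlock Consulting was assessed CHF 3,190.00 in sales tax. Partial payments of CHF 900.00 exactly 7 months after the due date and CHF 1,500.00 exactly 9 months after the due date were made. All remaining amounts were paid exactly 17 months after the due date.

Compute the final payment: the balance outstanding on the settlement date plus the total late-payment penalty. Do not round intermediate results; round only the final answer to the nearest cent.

CHF 2,149.81

Balance at month 7: CHF 3,190.0000 × (1 + 0.011)^7 = CHF 3,443.8860…
After CHF 900.00 payment: CHF 3,443.8860… − CHF 900.00 = CHF 2,543.8860…
Balance at month 9: CHF 2,543.8860… × (1 + 0.011)^2 = CHF 2,600.1593…
After CHF 1,500.00 payment: CHF 2,600.1593… − CHF 1,500.00 = CHF 1,100.1593…
Balance at month 17: CHF 1,100.1593… × (1 + 0.011)^8 = CHF 1,200.7838…
Penalty: 17 × 1.75% × CHF 3,190.00 = CHF 949.03…
Final settlement = outstanding balance + penalty = CHF 1,200.7838… + CHF 949.03… = CHF 2,149.81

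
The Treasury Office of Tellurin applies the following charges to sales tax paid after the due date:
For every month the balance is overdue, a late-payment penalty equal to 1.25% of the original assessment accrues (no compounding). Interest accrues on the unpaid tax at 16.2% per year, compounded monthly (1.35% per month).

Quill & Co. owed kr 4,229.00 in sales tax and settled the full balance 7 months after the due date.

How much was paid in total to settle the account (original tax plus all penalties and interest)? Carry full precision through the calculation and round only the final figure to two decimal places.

kr 5,015.23

Late-payment penalty = 1.25% × kr 4,229.00 × 7 mo = kr 370.04…
Interest: kr 4,229.00 × ((1 + 0.0135)^7 − 1) = kr 4,229.00 × 0.0984145… = kr 416.1951…
Total = kr 4,229.00 + kr 370.0375 + kr 416.1951… = kr 5,015.23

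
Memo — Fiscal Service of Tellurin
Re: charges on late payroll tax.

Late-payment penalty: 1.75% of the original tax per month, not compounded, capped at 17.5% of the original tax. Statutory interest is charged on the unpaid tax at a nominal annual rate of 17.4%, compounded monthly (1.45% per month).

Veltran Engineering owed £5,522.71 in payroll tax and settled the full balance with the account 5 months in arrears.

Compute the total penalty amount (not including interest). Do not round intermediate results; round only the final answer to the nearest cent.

Penalty: 5 × 1.75% × £5,522.71 = £483.24… (below the 17.5% cap of £966.47…)

£483.24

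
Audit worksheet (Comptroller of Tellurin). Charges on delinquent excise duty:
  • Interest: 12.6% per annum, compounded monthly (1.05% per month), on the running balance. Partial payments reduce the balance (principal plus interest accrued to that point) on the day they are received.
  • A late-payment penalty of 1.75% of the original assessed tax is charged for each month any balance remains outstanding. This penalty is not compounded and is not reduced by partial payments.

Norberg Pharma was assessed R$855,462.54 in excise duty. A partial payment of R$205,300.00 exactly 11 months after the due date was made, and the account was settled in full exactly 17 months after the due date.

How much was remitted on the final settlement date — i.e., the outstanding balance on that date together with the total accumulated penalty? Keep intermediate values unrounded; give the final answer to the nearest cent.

R$1,057,610.15

Balance at month 11: R$855,462.5400 × (1 + 0.0105)^11 = R$959,622.6570…
After R$205,300.00 payment: R$959,622.6570… − R$205,300.00 = R$754,322.6570…
Balance at month 17: R$754,322.6570… × (1 + 0.0105)^6 = R$803,110.0481…
Penalty: 17 × 1.75% × R$855,462.54 = R$254,500.11…
Final settlement = outstanding balance + penalty = R$803,110.0481… + R$254,500.11… = R$1,057,610.15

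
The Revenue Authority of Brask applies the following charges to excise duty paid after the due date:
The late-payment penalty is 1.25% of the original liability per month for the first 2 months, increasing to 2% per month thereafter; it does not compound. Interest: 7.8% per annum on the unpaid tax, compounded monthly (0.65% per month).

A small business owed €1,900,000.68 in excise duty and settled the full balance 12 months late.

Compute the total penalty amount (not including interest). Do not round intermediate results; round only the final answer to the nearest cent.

€427,500.15

Penalty, months 1–2: 2 × 1.25% × €1,900,000.68 = €47,500.02…
Penalty, months 3–12: 10 × 2% × €1,900,000.68 = €380,000.14…
Total penalty = €47,500.02… + €380,000.14… = €427,500.15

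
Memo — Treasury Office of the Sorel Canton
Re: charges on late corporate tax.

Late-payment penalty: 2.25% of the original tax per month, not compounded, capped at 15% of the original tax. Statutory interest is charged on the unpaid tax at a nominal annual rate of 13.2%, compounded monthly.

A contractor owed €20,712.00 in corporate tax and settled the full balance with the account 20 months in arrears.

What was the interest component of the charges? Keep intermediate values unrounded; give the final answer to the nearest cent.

Interest (13.2%/yr ÷ 12 = 1.1%/month): €20,712.00 × ((1 + 0.011)^20 − 1) = €5,065.7584…

€5,065.76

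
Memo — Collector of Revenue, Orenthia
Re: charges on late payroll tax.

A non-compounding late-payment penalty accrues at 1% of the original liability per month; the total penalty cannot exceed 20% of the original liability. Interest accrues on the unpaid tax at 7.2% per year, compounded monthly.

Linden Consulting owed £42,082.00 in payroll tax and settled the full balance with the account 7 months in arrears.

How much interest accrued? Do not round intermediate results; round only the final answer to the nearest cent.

£1,799.58

Interest (7.2%/yr ÷ 12 = 0.6%/month): £42,082.00 × ((1 + 0.006)^7 − 1) = £1,799.5780…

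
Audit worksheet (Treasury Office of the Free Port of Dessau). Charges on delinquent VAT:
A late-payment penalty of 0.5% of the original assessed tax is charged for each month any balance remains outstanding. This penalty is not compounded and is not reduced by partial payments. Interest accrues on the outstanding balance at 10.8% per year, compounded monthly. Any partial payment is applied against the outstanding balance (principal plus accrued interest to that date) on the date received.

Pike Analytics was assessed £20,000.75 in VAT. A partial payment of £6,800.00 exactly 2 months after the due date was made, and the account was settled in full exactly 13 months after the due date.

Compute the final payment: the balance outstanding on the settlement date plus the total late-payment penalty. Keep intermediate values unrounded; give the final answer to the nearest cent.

Monthly rate = 10.8% ÷ 12 = 0.9%
Balance at month 2: £20,000.7500 × (1 + 0.009)^2 = £20,362.3836…
After £6,800.00 payment: £20,362.3836… − £6,800.00 = £13,562.3836…
Balance at month 13: £13,562.3836… × (1 + 0.009)^11 = £14,967.1410…
Penalty: 13 × 0.5% × £20,000.75 = £1,300.05…
Final settlement = outstanding balance + penalty = £14,967.1410… + £1,300.05… = £16,267.19

£16,267.19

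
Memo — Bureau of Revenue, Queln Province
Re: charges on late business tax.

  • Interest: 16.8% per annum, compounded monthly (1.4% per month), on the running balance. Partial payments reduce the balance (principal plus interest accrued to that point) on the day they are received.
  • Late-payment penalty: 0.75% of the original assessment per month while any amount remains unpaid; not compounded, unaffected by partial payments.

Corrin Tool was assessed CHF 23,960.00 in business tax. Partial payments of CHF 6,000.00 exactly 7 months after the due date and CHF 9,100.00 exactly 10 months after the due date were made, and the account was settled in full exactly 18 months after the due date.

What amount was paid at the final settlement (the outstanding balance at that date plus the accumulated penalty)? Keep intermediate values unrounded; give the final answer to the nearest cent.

Balance at month 7: CHF 23,960.0000 × (1 + 0.014)^7 = CHF 26,409.0330…
After CHF 6,000.00 payment: CHF 26,409.0330… − CHF 6,000.00 = CHF 20,409.0330…
Balance at month 10: CHF 20,409.0330… × (1 + 0.014)^3 = CHF 21,278.2689…
After CHF 9,100.00 payment: CHF 21,278.2689… − CHF 9,100.00 = CHF 12,178.2689…
Balance at month 18: CHF 12,178.2689… × (1 + 0.014)^8 = CHF 13,610.9738…
Penalty: 18 × 0.75% × CHF 23,960.00 = CHF 3,234.60
Final settlement = outstanding balance + penalty = CHF 13,610.9738… + CHF 3,234.60 = CHF 16,845.57

CHF 16,845.57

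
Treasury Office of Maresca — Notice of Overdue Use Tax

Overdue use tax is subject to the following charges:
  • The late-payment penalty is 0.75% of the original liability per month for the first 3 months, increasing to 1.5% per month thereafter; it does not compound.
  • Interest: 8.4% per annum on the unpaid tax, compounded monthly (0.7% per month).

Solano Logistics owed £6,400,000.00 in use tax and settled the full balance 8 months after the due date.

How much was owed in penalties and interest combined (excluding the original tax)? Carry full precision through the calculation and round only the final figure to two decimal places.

Penalty, months 1–3: 3 × 0.75% × £6,400,000.00 = £144,000.00
Penalty, months 4–8: 5 × 1.5% × £6,400,000.00 = £480,000.00
Interest: £6,400,000.00 × ((1 + 0.007)^8 − 1) = £6,400,000.00 × 0.0573914… = £367,304.8129…
Penalties + interest = £624,000.0000 + £367,304.8129… = £991,304.81

£991,304.81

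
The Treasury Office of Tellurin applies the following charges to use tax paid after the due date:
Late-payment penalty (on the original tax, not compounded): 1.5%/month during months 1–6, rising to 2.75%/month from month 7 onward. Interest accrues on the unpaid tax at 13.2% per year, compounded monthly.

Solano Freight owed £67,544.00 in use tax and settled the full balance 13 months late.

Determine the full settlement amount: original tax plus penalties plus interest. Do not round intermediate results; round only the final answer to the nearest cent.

£96,947.89

Penalty, months 1–6: 6 × 1.5% × £67,544.00 = £6,078.96
Penalty, months 7–13: 7 × 2.75% × £67,544.00 = £13,002.22
Interest (13.2%/yr ÷ 12 = 1.1%/month): £67,544.00 × ((1 + 0.011)^13 − 1) = £10,322.7053…
Total = £67,544.00 + £19,081.1800 + £10,322.7053… = £96,947.89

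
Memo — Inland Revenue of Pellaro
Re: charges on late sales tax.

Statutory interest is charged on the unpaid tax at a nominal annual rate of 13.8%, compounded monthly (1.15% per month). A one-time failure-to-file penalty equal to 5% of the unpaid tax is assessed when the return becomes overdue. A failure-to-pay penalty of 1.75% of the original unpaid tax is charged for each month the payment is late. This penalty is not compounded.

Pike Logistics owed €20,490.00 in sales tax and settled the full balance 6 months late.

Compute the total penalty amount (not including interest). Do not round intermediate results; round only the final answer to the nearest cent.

€3,175.95

Failure-to-file penalty: 5% × €20,490.00 = €1,024.50
Failure-to-pay penalty = 1.75% × €20,490.00 × 6 mo = €2,151.45
Total penalty = €1,024.50 + €2,151.45 = €3,175.95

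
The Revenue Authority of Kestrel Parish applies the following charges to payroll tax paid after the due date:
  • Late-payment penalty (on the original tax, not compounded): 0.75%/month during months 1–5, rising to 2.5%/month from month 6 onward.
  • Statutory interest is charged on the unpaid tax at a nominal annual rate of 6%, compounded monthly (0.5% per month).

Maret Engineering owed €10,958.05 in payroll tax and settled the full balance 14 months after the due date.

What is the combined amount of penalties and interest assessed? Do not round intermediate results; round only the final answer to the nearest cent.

€3,668.99

Penalty, months 1–5: 5 × 0.75% × €10,958.05 = €410.93…
Penalty, months 6–14: 9 × 2.5% × €10,958.05 = €2,465.56…
Interest: €10,958.05 × ((1 + 0.005)^14 − 1) = €10,958.05 × 0.0723211… = €792.4986…
Penalties + interest = €2,876.4881… + €792.4986… = €3,668.99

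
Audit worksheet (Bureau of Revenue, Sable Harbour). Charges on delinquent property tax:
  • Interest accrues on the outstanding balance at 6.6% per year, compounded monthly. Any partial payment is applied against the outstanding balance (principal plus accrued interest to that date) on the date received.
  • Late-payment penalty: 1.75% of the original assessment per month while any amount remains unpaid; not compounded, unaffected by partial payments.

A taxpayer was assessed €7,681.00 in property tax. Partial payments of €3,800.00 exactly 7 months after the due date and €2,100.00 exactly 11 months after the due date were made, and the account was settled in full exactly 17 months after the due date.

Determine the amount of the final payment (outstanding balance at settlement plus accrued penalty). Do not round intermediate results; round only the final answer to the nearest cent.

€4,532.25

Monthly rate = 6.6% ÷ 12 = 0.55%
Balance at month 7: €7,681.0000 × (1 + 0.0055)^7 = €7,981.6428…
After €3,800.00 payment: €7,981.6428… − €3,800.00 = €4,181.6428…
Balance at month 11: €4,181.6428… × (1 + 0.0055)^4 = €4,274.4007…
After €2,100.00 payment: €4,274.4007… − €2,100.00 = €2,174.4007…
Balance at month 17: €2,174.4007… × (1 + 0.0055)^6 = €2,247.1499…
Penalty: 17 × 1.75% × €7,681.00 = €2,285.10…
Final settlement = outstanding balance + penalty = €2,247.1499… + €2,285.10… = €4,532.25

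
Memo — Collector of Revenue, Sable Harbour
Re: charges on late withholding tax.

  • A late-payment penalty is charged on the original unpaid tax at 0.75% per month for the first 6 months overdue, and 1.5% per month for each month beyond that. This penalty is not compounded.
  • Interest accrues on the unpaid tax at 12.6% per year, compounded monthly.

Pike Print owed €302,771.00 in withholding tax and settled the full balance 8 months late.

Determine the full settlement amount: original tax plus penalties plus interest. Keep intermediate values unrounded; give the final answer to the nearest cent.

Penalty, months 1–6: 6 × 0.75% × €302,771.00 = €13,624.70…
Penalty, months 7–8: 2 × 1.5% × €302,771.00 = €9,083.13
Interest (12.6%/yr ÷ 12 = 1.05%/month): €302,771.00 × ((1 + 0.0105)^8 − 1) = €26,387.3056…
Total = €302,771.00 + €22,707.8250 + €26,387.3056… = €351,866.13

€351,866.13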